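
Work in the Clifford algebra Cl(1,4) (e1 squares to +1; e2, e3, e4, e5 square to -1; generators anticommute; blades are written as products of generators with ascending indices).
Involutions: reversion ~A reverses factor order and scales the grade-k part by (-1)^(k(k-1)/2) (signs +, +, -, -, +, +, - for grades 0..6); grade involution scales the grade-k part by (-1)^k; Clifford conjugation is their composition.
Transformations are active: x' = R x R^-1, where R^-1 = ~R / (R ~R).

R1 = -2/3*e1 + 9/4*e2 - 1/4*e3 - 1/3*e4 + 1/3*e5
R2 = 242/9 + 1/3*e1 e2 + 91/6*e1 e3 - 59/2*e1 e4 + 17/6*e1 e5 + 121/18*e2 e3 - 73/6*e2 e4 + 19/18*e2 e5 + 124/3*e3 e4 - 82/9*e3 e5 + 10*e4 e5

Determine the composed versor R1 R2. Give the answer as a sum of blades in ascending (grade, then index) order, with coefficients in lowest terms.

Distribute over the terms of R1 (each basis-blade product reordered to ascending indices, repeated generators contracted through their squares):
(-2/3*e1) R2 = -484/27*e1 - 2/9*e2 - 91/9*e3 + 59/3*e4 - 17/9*e5 - 121/27*e1 e2 e3 + 73/9*e1 e2 e4 - 19/27*e1 e2 e5 - 248/9*e1 e3 e4 + 164/27*e1 e3 e5 - 20/3*e1 e4 e5
(9/4*e2) R2 = 3/4*e1 + 121/2*e2 - 121/8*e3 + 219/8*e4 - 19/8*e5 - 273/8*e1 e2 e3 + 531/8*e1 e2 e4 - 51/8*e1 e2 e5 + 93*e2 e3 e4 - 41/2*e2 e3 e5 + 45/2*e2 e4 e5
(-1/4*e3) R2 = -91/24*e1 - 121/72*e2 - 121/18*e3 + 31/3*e4 - 41/18*e5 - 1/12*e1 e2 e3 - 59/8*e1 e3 e4 + 17/24*e1 e3 e5 - 73/24*e2 e3 e4 + 19/72*e2 e3 e5 - 5/2*e3 e4 e5
(-1/3*e4) R2 = 59/6*e1 + 73/18*e2 - 124/9*e3 - 242/27*e4 + 10/3*e5 - 1/9*e1 e2 e4 - 91/18*e1 e3 e4 + 17/18*e1 e4 e5 - 121/54*e2 e3 e4 + 19/54*e2 e4 e5 - 82/27*e3 e4 e5
(1/3*e5) R2 = 17/18*e1 + 19/54*e2 - 82/27*e3 + 10/3*e4 + 242/27*e5 + 1/9*e1 e2 e5 + 91/18*e1 e3 e5 - 59/6*e1 e4 e5 + 121/54*e2 e3 e5 - 73/18*e2 e4 e5 + 124/9*e3 e4 e5
Summing the partial products and collecting blades:
Answer: -2201/216*e1 + 13609/216*e2 - 10535/216*e3 + 11177/216*e4 + 1243/216*e5 - 8357/216*e1 e2 e3 + 595/8*e1 e2 e4 - 1505/216*e1 e2 e5 - 2879/72*e1 e3 e4 + 2557/216*e1 e3 e5 - 140/9*e1 e4 e5 + 18947/216*e2 e3 e4 - 3887/216*e2 e3 e5 + 1015/54*e2 e4 e5 + 445/54*e3 e4 e5


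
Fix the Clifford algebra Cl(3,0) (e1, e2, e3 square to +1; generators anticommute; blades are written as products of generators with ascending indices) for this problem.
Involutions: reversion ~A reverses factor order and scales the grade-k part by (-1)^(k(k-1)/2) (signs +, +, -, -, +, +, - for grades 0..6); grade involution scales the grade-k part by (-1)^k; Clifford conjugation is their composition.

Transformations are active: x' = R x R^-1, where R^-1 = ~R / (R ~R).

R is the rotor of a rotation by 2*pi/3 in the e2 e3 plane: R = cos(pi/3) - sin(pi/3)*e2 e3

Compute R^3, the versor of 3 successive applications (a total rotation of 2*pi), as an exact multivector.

Because a rotor carries half the rotation angle, composing 3 copies of this e2 e3-plane rotor multiplies the phase: 3*(pi/3) = pi, hence R^3 = cos(pi) - sin(pi)*e2 e3.
cos(pi) = -1 and sin(pi) = 0, so R^3 = -1. The total rotation 2*pi is 1 full turn, so every vector returns to itself, yet the rotor is -1, on the OTHER sheet of the double cover (an odd number of 2*pi turns).
Answer: -1


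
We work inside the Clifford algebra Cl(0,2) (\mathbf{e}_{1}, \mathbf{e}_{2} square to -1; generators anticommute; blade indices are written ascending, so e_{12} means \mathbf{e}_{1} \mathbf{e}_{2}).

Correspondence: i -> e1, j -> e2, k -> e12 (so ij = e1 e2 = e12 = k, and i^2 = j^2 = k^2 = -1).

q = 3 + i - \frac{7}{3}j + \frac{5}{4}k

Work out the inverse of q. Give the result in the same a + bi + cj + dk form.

In blades: q = 3 + e_{1} - \frac{7}{3} e_{2} + \frac{5}{4} e_{12}.
With qbar = 3 - e_{1} + \frac{7}{3} e_{2} - \frac{5}{4} e_{12} (scalar fixed, mapped units negated), q qbar = \frac{2449}{144} (the sum of squared coefficients), so q^-1 = qbar / (\frac{2449}{144}) = \frac{432}{2449} - \frac{144}{2449} e_{1} + \frac{336}{2449} e_{2} - \frac{180}{2449} e_{12}; translating back:
Answer: \frac{432}{2449} - \frac{144}{2449}i + \frac{336}{2449}j - \frac{180}{2449}k


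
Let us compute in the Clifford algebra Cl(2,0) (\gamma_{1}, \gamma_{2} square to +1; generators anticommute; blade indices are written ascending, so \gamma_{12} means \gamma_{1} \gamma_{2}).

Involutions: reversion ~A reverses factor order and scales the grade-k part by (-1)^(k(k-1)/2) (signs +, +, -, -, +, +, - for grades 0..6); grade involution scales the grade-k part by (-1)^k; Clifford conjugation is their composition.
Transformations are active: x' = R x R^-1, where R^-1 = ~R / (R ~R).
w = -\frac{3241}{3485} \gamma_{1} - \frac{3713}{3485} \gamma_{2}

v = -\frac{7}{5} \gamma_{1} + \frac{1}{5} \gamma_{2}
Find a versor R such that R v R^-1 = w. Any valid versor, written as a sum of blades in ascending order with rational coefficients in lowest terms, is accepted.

R = v + w = -\frac{1624}{697} \gamma_{1} - \frac{3016}{3485} \gamma_{2} works: the equal norms (2) guarantee its sandwich swaps v into w.
Answer: -\frac{1624}{697} \gamma_{1} - \frac{3016}{3485} \gamma_{2}


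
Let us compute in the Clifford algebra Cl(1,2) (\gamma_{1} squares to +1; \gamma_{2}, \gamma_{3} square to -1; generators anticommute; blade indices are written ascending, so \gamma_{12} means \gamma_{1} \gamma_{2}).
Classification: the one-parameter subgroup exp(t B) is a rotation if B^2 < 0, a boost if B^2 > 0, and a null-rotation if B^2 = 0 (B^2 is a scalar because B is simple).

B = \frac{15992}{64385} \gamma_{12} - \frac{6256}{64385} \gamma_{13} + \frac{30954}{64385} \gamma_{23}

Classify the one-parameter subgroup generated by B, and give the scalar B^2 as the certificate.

B^2 term by term: the squares give (\frac{15992}{64385})^2*(\gamma_{12})^2 + (-\frac{6256}{64385})^2*(\gamma_{13})^2 + (\frac{30954}{64385})^2*(\gamma_{23})^2 = \frac{255744064}{4145428225}*(+1) + \frac{39137536}{4145428225}*(+1) + \frac{958150116}{4145428225}*(-1) = -\frac{4}{25} (each basis 2-blade squares to minus the product of its generators' squares); cross terms between blades sharing an index anticommute and cancel. So B^2 = -\frac{4}{25}.
Answer: rotation, certificate B^2 = -\frac{4}{25}. The scalar -\frac{4}{25} is the complete invariant here: its sign names the subgroup type.


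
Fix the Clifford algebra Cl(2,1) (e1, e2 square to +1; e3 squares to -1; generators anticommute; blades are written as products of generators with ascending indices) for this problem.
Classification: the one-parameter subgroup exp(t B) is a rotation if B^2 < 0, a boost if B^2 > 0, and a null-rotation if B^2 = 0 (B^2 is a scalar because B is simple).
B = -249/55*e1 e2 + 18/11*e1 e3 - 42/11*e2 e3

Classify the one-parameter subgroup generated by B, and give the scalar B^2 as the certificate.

B^2 term by term: the squares give (-249/55)^2*(e1 e2)^2 + (18/11)^2*(e1 e3)^2 + (-42/11)^2*(e2 e3)^2 = 62001/3025*(-1) + 324/121*(+1) + 1764/121*(+1) = -81/25 (each basis 2-blade squares to minus the product of its generators' squares); cross terms between blades sharing an index anticommute and cancel. So B^2 = -81/25.
Answer: rotation, certificate B^2 = -81/25. One invariant decides it: the square -81/25 survives every conjugation, and its sign is exactly the classification.


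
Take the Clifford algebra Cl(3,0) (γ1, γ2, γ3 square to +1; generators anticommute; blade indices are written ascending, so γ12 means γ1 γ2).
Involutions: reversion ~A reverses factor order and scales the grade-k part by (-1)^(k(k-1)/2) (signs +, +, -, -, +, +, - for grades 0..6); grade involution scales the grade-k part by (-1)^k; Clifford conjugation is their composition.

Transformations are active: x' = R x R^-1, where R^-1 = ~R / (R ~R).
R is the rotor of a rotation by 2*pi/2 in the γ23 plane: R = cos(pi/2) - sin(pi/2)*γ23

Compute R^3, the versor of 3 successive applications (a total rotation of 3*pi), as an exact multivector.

The rotor phase is half the rotation angle and phases add under composition, so 3 steps in the γ23 plane accumulate phase 3*(pi/2) = 3*pi/2: R^3 = cos(3*pi/2) - sin(3*pi/2)*γ23.
cos(3*pi/2) = 0 and sin(3*pi/2) = -1, so R^3 = γ23. The net rotation is 1*pi (after discarding 1 full turn, each of which contributes a factor -1 to the rotor); the rotor keeps the half-angle phase exactly.
Answer: γ23


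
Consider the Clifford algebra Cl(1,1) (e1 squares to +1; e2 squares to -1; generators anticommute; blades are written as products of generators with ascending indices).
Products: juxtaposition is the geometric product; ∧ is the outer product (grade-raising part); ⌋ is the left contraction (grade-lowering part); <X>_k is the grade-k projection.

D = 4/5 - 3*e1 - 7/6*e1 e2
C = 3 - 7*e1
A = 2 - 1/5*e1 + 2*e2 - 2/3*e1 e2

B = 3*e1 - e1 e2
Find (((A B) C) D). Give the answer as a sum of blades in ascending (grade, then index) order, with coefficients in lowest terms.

step 1: 1/15 + 4*e1 + 11/5*e2 - 8*e1 e2
step 2: -139/5 + 173/15*e1 - 247/5*e2 - 43/5*e1 e2
step 3: -7021/150 + 7513/50*e1 - 35449/450*e2 - 18397/150*e1 e2
Answer: -7021/150 + 7513/50*e1 - 35449/450*e2 - 18397/150*e1 e2


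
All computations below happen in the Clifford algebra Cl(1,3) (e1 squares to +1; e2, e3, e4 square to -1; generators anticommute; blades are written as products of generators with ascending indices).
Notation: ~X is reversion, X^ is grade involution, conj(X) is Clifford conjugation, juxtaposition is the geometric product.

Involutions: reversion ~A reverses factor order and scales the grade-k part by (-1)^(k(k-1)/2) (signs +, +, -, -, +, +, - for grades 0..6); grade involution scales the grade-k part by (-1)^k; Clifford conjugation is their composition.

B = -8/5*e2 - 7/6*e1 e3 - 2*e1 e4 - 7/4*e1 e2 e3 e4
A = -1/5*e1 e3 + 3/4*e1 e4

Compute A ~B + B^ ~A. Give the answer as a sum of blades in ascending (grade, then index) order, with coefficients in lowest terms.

first term: 19/15 - 21/16*e2 e3 - 7/20*e2 e4 + 51/40*e3 e4 - 8/25*e1 e2 e3 + 6/5*e1 e2 e4
second term: 19/15 + 21/16*e2 e3 + 7/20*e2 e4 - 51/40*e3 e4 - 8/25*e1 e2 e3 + 6/5*e1 e2 e4
Answer: 38/15 - 16/25*e1 e2 e3 + 12/5*e1 e2 e4


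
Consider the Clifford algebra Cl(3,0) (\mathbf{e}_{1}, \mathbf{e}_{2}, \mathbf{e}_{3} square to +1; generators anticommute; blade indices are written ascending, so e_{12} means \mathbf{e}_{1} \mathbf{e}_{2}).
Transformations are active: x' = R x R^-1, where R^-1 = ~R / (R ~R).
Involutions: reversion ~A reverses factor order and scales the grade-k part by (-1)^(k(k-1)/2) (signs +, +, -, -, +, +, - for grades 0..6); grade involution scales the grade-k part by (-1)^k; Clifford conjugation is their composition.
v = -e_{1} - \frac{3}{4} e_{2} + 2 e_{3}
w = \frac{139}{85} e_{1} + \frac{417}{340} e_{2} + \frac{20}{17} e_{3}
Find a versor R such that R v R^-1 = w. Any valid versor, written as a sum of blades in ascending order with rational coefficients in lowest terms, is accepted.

Take R = v + w = \frac{54}{85} e_{1} + \frac{81}{170} e_{2} + \frac{54}{17} e_{3}. Because q(v) = q(w) = \frac{89}{16}, conjugation by R sends v exactly to w.
Answer: \frac{54}{85} e_{1} + \frac{81}{170} e_{2} + \frac{54}{17} e_{3}


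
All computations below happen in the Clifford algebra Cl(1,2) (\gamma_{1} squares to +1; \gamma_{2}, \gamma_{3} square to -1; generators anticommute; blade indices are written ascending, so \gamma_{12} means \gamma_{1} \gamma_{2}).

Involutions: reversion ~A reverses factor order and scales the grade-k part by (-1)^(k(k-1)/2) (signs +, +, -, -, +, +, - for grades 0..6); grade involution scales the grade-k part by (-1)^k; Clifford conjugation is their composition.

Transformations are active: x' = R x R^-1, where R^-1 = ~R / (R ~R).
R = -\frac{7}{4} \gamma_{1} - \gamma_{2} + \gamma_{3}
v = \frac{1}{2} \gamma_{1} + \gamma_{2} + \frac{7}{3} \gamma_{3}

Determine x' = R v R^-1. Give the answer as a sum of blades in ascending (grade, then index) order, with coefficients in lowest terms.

~R = -\frac{7}{4} \gamma_{1} - \gamma_{2} + \gamma_{3}, and R ~R = \frac{17}{16}, so R^-1 = ~R / (\frac{17}{16}).
R v = -\frac{53}{24} - \frac{5}{4} \gamma_{12} - \frac{55}{12} \gamma_{13} - \frac{10}{3} \gamma_{23}
Answer: \frac{691}{102} \gamma_{1} + \frac{161}{51} \gamma_{2} - \frac{331}{51} \gamma_{3}


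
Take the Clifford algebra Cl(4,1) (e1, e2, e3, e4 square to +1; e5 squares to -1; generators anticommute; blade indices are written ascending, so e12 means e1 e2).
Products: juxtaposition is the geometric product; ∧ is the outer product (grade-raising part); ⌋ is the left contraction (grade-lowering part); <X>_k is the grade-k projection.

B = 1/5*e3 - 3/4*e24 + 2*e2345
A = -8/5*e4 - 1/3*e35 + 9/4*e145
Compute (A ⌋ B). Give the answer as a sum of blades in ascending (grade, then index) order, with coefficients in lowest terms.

step 1: -6/5*e2 + 2/3*e24 - 16/5*e235
Answer: -6/5*e2 + 2/3*e24 - 16/5*e235


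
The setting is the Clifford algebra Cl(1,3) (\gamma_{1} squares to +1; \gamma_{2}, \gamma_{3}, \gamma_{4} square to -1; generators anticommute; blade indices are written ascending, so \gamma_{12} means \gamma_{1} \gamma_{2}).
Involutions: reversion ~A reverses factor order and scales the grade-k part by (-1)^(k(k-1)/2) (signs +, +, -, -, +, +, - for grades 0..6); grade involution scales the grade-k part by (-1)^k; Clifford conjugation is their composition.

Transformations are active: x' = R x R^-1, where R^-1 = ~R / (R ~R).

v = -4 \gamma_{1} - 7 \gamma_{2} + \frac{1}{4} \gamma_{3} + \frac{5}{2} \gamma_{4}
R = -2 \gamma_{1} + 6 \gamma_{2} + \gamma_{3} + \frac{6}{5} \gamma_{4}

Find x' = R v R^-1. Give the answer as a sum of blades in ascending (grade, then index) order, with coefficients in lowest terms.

~R = -2 \gamma_{1} + 6 \gamma_{2} + \gamma_{3} + \frac{6}{5} \gamma_{4}, and R ~R = -\frac{861}{25}, so R^-1 = ~R / (-\frac{861}{25}).
R v = \frac{187}{4} + 38 \gamma_{12} + \frac{7}{2} \gamma_{13} - \frac{1}{5} \gamma_{14} + \frac{17}{2} \gamma_{23} + \frac{117}{5} \gamma_{24} + \frac{11}{5} \gamma_{34}
Answer: \frac{8119}{861} \gamma_{1} - \frac{2666}{287} \gamma_{2} - \frac{10211}{3444} \gamma_{3} - \frac{3305}{574} \gamma_{4}


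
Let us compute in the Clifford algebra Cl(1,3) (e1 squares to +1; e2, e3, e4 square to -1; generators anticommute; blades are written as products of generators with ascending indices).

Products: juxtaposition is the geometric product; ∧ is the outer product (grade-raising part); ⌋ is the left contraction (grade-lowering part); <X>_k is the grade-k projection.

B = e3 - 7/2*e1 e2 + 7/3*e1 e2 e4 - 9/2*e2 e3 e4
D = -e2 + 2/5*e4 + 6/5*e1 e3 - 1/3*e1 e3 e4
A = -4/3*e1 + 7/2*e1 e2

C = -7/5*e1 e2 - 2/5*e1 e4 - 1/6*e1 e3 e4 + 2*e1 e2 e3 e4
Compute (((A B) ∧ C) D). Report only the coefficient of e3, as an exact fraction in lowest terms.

step 1: -49/4 + 14/3*e2 + 49/6*e4 - 4/3*e1 e3 - 28/9*e2 e4 + 7/2*e1 e2 e3 + 63/4*e1 e3 e4 + 6*e1 e2 e3 e4
step 2: 343/20*e1 e2 + 49/10*e1 e4 - 287/30*e1 e2 e4 + 49/24*e1 e3 e4 - 427/18*e1 e2 e3 e4
step 3: 49/72 + 1519/100*e1 + 427/54*e2 + 49/30*e3 + 49/20*e4 + 287/75*e1 e2 - 49/60*e1 e3 + 287/30*e1 e4 - 3913/225*e2 e3 + 427/15*e2 e4 + 147/25*e3 e4 + 427/45*e1 e2 e3 + 294/25*e1 e2 e4 - 427/18*e1 e3 e4 + 5159/300*e2 e3 e4 - 49/24*e1 e2 e3 e4
Answer: 49/30


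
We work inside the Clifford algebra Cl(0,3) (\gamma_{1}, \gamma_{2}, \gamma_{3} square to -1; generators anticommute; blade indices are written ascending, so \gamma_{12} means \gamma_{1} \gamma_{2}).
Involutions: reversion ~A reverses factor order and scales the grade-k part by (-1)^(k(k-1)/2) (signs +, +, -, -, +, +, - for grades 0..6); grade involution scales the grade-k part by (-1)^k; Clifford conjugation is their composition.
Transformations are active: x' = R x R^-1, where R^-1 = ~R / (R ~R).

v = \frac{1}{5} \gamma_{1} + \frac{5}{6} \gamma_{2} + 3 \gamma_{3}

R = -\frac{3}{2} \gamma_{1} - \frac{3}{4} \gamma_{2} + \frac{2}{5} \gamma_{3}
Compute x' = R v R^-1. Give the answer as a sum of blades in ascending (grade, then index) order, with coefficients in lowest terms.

~R = -\frac{3}{2} \gamma_{1} - \frac{3}{4} \gamma_{2} + \frac{2}{5} \gamma_{3}, and R ~R = -\frac{1189}{400}, so R^-1 = ~R / (-\frac{1189}{400}).
R v = -\frac{11}{40} - \frac{11}{10} \gamma_{12} - \frac{229}{50} \gamma_{13} - \frac{31}{12} \gamma_{23}
Answer: -\frac{2839}{5945} \gamma_{1} - \frac{6935}{7134} \gamma_{2} - \frac{3479}{1189} \gamma_{3}


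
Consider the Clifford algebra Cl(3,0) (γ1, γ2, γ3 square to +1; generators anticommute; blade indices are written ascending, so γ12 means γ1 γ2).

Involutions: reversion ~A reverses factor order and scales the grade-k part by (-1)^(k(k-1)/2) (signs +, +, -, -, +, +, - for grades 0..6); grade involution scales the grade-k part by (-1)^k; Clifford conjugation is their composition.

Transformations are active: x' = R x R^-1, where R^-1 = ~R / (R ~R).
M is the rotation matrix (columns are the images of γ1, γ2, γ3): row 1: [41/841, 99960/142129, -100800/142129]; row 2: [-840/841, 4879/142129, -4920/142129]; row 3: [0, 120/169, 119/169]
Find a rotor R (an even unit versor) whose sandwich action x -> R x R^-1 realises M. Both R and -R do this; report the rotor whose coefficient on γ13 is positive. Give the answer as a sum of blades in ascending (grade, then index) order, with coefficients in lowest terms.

Method: write R = a + b12*γ12 + b13*γ13 + b23*γ23 with a^2 + b12^2 + b13^2 + b23^2 = 1 (so R^-1 = ~R). Expanding the columns R e_j ~R gives tr M = 4a^2 - 1 and, from the antisymmetric part, M21 - M12 = -4a*b12, M13 - M31 = 4a*b13, M32 - M23 = -4a*b23.
Here tr M = 111887/142129, so a^2 = (1 + tr M)/4 = 63504/142129 and a = ±252/377. Taking a = 252/377: M21 - M12 = -241920/142129, M13 - M31 = -100800/142129, M32 - M23 = 105840/142129, giving b12 = 240/377, b13 = -100/377, b23 = -105/377, i.e. R = 252/377 + 240/377*γ12 - 100/377*γ13 - 105/377*γ23.
Its γ13 coefficient is negative, so report the other preimage -R.
Answer: -252/377 - 240/377*γ12 + 100/377*γ13 + 105/377*γ23. Key observation: the double cover Spin(3) -> SO(3) sends R and -R to the same matrix (trace 111887/142129 here), so the stated sign of the γ13 coefficient is what selects one sheet.


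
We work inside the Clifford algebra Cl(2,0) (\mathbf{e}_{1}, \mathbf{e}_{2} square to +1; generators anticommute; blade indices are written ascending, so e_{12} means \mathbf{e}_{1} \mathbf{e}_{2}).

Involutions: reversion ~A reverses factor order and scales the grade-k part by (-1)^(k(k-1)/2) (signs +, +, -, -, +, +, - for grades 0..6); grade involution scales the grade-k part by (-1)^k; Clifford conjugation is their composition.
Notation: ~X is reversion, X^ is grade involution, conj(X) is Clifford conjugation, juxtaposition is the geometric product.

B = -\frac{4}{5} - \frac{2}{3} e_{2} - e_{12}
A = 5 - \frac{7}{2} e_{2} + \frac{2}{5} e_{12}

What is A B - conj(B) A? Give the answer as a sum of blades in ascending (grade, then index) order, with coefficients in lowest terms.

first term: -\frac{19}{15} - \frac{113}{30} e_{1} - \frac{8}{15} e_{2} - \frac{133}{25} e_{12}
second term: -\frac{101}{15} - \frac{113}{30} e_{1} + \frac{92}{15} e_{2} + \frac{117}{25} e_{12}
Answer: \frac{82}{15} - \frac{20}{3} e_{2} - 10 e_{12}


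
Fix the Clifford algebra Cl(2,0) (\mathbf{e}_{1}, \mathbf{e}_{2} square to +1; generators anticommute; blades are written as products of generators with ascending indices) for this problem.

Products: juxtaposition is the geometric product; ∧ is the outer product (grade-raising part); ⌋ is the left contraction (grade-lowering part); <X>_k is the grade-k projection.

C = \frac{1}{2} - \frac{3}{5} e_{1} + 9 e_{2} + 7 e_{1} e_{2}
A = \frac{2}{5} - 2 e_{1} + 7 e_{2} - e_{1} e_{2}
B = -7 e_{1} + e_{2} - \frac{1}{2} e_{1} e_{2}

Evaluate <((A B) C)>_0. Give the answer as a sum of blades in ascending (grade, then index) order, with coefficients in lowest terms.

step 1: \frac{41}{2} - \frac{3}{10} e_{1} - \frac{28}{5} e_{2} + \frac{234}{5} e_{1} e_{2}
step 2: -\frac{36757}{100} + \frac{8959}{20} e_{1} + \frac{5192}{25} e_{2} + \frac{4021}{25} e_{1} e_{2}
step 3: -\frac{36757}{100}
Answer: -\frac{36757}{100}


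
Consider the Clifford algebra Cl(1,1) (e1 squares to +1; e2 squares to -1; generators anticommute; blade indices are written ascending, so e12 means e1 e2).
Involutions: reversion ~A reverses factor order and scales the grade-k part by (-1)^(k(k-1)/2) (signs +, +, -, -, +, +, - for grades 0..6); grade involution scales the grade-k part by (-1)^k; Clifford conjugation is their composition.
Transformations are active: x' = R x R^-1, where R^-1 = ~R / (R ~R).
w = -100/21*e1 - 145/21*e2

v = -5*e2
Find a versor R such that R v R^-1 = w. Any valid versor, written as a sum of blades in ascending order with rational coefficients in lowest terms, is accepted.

Sketch: the shared square -25 makes R = v + w = -100/21*e1 - 250/21*e2 the natural versor; its sandwich fixes that direction, negates (v - w)/2, and sends v to w.
Answer: -100/21*e1 - 250/21*e2


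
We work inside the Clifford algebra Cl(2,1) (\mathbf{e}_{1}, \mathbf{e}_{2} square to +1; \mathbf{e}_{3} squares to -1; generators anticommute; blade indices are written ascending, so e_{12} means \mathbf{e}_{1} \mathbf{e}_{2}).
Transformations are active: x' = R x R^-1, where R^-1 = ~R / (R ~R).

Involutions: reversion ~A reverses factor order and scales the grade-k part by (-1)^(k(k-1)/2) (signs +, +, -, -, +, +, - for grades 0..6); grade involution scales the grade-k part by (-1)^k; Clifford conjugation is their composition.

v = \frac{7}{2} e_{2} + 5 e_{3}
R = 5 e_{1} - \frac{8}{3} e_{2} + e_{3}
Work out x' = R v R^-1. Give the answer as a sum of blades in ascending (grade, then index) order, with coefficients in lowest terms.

~R = 5 e_{1} - \frac{8}{3} e_{2} + e_{3}, and R ~R = \frac{280}{9}, so R^-1 = ~R / (\frac{280}{9}).
R v = -\frac{43}{3} + \frac{35}{2} e_{12} + 25 e_{13} - \frac{101}{6} e_{23}
Answer: -\frac{129}{28} e_{1} - \frac{73}{70} e_{2} - \frac{829}{140} e_{3}


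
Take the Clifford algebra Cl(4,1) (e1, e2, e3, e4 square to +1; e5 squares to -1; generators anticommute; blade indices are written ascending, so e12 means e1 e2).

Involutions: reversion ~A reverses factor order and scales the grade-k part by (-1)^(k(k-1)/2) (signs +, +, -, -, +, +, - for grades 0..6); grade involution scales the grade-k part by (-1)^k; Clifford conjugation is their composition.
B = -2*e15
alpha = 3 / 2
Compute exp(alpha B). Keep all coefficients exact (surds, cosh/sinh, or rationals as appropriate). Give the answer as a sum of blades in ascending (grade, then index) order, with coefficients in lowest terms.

B^2 = (-2)^2*(e15)^2 = 4*(+1) = 4 (a basis 2-blade squares to minus the product of its generators' squares).
B^2 = 4 — hyperbolic case — the even/odd split gives cosh and sinh: l = 2, alpha*l = 3, so exp(alpha B) = cosh(3) + (sinh(3)/2)*B = cosh(3) + (sinh(3)/2)*B.
Answer: cosh(3) - sinh(3)*e15


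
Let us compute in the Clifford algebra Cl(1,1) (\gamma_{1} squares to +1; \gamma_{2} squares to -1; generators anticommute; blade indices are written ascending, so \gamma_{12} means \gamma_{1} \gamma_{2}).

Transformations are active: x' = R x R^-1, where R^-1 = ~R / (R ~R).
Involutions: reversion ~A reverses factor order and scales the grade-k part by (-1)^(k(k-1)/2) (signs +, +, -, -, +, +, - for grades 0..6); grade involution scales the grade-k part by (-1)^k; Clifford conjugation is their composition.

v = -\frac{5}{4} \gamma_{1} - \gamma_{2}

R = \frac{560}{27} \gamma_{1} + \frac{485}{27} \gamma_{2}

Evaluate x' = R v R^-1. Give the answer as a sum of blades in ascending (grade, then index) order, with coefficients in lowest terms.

~R = \frac{560}{27} \gamma_{1} + \frac{485}{27} \gamma_{2}, and R ~R = \frac{26125}{243}, so R^-1 = ~R / (\frac{26125}{243}).
R v = -\frac{215}{27} + \frac{185}{108} \gamma_{12}
Answer: -\frac{22853}{12540} \gamma_{1} - \frac{5207}{3135} \gamma_{2}


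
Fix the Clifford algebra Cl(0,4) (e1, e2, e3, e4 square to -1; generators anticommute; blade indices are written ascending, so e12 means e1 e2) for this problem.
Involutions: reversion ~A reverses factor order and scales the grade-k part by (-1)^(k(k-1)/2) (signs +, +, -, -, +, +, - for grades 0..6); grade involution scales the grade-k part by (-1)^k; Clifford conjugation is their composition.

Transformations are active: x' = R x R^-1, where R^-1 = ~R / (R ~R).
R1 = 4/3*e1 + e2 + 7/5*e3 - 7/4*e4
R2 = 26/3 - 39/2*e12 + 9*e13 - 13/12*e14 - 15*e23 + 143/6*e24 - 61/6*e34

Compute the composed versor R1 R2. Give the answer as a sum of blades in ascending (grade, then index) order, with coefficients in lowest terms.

Distribute over the terms of R1 (each basis-blade product reordered to ascending indices, repeated generators contracted through their squares):
(4/3*e1) R2 = 104/9*e1 + 26*e2 - 12*e3 + 13/9*e4 - 20*e123 + 286/9*e124 - 122/9*e134
(e2) R2 = -39/2*e1 + 26/3*e2 + 15*e3 - 143/6*e4 - 9*e123 + 13/12*e124 - 61/6*e234
(7/5*e3) R2 = 63/5*e1 - 21*e2 + 182/15*e3 + 427/30*e4 - 273/10*e123 + 91/60*e134 - 1001/30*e234
(-7/4*e4) R2 = 91/48*e1 - 1001/24*e2 + 427/24*e3 - 91/6*e4 + 273/8*e124 - 63/4*e134 + 105/4*e234
Summing the partial products and collecting blades:
Answer: 4717/720*e1 - 673/24*e2 + 1317/40*e3 - 2099/90*e4 - 563/10*e123 + 4823/72*e124 - 2501/90*e134 - 1037/60*e234


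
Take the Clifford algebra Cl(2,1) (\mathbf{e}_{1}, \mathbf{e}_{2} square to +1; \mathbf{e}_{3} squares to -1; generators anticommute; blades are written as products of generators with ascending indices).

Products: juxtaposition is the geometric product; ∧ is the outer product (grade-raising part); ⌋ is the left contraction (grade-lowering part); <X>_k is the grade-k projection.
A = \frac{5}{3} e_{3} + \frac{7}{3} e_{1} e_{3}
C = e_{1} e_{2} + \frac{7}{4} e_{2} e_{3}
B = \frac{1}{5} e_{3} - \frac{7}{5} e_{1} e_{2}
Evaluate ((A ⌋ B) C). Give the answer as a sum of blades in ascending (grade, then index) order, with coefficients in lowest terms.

step 1: -\frac{1}{3}
step 2: -\frac{1}{3} e_{1} e_{2} - \frac{7}{12} e_{2} e_{3}
Answer: -\frac{1}{3} e_{1} e_{2} - \frac{7}{12} e_{2} e_{3}


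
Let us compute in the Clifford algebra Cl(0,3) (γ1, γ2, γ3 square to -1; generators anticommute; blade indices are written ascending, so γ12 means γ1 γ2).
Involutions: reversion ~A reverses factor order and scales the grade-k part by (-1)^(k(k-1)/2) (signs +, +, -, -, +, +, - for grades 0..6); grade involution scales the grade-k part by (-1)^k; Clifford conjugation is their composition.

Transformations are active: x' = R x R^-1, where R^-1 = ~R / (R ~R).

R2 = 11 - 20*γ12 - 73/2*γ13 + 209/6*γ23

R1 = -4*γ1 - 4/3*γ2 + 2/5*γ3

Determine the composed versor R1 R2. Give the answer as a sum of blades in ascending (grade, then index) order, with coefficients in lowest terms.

Distribute over the terms of R1 (each basis-blade product reordered to ascending indices, repeated generators contracted through their squares):
(-4*γ1) R2 = -44*γ1 - 80*γ2 - 146*γ3 - 418/3*γ123
(-4/3*γ2) R2 = 80/3*γ1 - 44/3*γ2 + 418/9*γ3 - 146/3*γ123
(2/5*γ3) R2 = -73/5*γ1 + 209/15*γ2 + 22/5*γ3 - 8*γ123
Summing the partial products and collecting blades:
Answer: -479/15*γ1 - 1211/15*γ2 - 4282/45*γ3 - 196*γ123


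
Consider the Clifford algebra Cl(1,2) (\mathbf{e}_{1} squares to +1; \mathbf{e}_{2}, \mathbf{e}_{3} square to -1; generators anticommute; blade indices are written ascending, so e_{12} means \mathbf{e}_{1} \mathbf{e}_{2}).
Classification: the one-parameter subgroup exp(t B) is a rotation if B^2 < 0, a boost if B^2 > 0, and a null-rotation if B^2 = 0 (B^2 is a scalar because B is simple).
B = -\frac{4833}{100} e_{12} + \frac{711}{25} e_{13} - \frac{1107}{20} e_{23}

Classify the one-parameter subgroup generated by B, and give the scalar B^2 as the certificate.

B^2 term by term: the squares give (-\frac{4833}{100})^2*(e_{12})^2 + (\frac{711}{25})^2*(e_{13})^2 + (-\frac{1107}{20})^2*(e_{23})^2 = \frac{23357889}{10000}*(+1) + \frac{505521}{625}*(+1) + \frac{1225449}{400}*(-1) = 81 (each basis 2-blade squares to minus the product of its generators' squares); cross terms between blades sharing an index anticommute and cancel. So B^2 = 81.
Answer: boost, certificate B^2 = 81. The class reads off the invariant scalar 81 directly.


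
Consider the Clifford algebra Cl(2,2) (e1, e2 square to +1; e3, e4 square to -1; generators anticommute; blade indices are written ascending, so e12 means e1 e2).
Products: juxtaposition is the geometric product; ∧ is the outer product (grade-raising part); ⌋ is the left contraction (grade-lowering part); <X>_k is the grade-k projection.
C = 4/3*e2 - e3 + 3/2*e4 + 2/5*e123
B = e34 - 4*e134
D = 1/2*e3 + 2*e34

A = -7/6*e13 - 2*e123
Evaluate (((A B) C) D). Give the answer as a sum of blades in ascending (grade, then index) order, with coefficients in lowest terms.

step 1: 14/3*e4 + 7/6*e14 - 8*e24 + 2*e124
step 2: -7 - 7/4*e1 + 12*e2 + 32/3*e4 - 3*e12 - 8/3*e14 - 56/9*e24 + 82/15*e34 - 14/9*e124 - 61/30*e134 - 127/15*e234 + 2/15*e1234
step 3: -164/15 + 61/15*e1 + 254/15*e2 + 107/6*e3 + 41/15*e4 - 4/15*e12 - 149/24*e13 - 61/60*e14 - 58/9*e23 - 127/30*e24 - 58/3*e34 - 83/18*e123 + 1/15*e124 - 13/6*e134 + 244/9*e234 - 47/9*e1234
Answer: -164/15 + 61/15*e1 + 254/15*e2 + 107/6*e3 + 41/15*e4 - 4/15*e12 - 149/24*e13 - 61/60*e14 - 58/9*e23 - 127/30*e24 - 58/3*e34 - 83/18*e123 + 1/15*e124 - 13/6*e134 + 244/9*e234 - 47/9*e1234


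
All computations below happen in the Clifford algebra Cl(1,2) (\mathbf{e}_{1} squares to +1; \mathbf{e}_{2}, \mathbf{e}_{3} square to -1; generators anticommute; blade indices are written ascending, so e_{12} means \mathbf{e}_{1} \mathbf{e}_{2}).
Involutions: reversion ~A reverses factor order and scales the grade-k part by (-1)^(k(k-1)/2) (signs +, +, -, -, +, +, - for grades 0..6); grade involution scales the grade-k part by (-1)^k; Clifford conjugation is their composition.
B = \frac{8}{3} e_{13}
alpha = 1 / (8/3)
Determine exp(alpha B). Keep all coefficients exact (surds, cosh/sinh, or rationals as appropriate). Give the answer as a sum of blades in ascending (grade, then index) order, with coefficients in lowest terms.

B^2 = (\frac{8}{3})^2*(e_{13})^2 = \frac{64}{9}*(+1) = \frac{64}{9} (a basis 2-blade squares to minus the product of its generators' squares).
B^2 = \frac{64}{9} — hyperbolic case — the even/odd split gives cosh and sinh: l = \frac{8}{3}, alpha*l = 1, so exp(alpha B) = cosh(1) + (sinh(1)/(\frac{8}{3}))*B = \cosh{\left(1 \right)} + (\frac{3 \sinh{\left(1 \right)}}{8})*B.
Answer: \cosh{\left(1 \right)} + \sinh{\left(1 \right)} e_{13}


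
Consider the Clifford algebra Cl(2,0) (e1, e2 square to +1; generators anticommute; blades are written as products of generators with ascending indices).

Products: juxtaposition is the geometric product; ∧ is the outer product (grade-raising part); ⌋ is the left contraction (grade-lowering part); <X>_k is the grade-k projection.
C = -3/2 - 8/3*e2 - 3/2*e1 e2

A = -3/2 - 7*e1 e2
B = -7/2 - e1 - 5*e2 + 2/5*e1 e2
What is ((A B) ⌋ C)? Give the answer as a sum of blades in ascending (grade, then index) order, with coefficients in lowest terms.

step 1: 161/20 + 73/2*e1 + 1/2*e2 + 239/10*e1 e2
step 2: 2693/120 + 3/4*e1 - 4573/60*e2 - 483/40*e1 e2
Answer: 2693/120 + 3/4*e1 - 4573/60*e2 - 483/40*e1 e2


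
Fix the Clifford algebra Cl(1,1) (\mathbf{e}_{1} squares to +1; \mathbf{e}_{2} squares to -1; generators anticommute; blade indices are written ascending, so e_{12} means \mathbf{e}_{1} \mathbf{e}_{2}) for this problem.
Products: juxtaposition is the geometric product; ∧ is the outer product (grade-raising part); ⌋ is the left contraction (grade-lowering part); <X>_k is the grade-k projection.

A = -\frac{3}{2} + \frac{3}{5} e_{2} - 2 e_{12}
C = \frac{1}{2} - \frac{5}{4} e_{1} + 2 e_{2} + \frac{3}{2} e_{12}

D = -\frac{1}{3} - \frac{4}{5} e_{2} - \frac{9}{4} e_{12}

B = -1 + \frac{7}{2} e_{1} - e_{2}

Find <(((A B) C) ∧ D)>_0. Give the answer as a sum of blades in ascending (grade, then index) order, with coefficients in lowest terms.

step 1: \frac{21}{10} - \frac{29}{4} e_{1} + \frac{79}{10} e_{2} - \frac{1}{10} e_{12}
step 2: -\frac{467}{80} + \frac{29}{5} e_{1} - \frac{57}{20} e_{2} - \frac{61}{40} e_{12}
step 3: \frac{467}{240} - \frac{29}{15} e_{1} + \frac{281}{50} e_{2} + \frac{43213}{4800} e_{12}
step 4: \frac{467}{240}
Answer: \frac{467}{240}


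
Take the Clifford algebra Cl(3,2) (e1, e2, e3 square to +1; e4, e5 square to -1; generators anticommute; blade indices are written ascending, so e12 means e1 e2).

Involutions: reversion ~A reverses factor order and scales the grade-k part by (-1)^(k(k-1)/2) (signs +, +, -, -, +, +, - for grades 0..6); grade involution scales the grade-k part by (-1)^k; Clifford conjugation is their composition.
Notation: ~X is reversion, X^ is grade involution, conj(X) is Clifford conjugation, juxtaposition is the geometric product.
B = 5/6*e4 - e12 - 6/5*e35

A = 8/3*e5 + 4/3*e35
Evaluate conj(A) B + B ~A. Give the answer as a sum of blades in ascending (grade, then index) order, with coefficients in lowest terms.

first term: 8/5 + 16/5*e3 + 20/9*e45 + 8/3*e125 + 10/9*e345 + 4/3*e1235
second term: 8/5 + 16/5*e3 + 20/9*e45 - 8/3*e125 + 10/9*e345 + 4/3*e1235
Answer: 16/5 + 32/5*e3 + 40/9*e45 + 20/9*e345 + 8/3*e1235


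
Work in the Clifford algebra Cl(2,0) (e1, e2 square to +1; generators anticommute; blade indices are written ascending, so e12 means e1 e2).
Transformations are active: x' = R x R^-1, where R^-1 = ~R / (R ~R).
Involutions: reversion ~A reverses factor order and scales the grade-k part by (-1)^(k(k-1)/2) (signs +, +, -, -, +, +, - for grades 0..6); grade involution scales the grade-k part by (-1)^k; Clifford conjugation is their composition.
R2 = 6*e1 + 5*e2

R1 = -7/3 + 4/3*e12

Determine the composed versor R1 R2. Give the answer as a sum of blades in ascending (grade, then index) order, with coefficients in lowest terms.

Distribute over the terms of R1 (each basis-blade product reordered to ascending indices, repeated generators contracted through their squares):
(-7/3) R2 = -14*e1 - 35/3*e2
(4/3*e12) R2 = 20/3*e1 - 8*e2
Summing the partial products and collecting blades:
Answer: -22/3*e1 - 59/3*e2


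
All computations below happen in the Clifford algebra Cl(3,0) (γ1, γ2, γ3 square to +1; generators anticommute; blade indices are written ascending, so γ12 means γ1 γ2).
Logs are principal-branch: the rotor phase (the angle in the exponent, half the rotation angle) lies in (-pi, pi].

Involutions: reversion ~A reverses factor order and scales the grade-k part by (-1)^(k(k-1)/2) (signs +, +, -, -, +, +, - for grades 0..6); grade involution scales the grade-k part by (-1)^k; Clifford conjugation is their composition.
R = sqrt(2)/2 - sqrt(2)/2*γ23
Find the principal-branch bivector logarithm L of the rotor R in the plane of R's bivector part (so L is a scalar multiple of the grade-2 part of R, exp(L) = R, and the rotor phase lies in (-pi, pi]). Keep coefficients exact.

The scalar part of R is sqrt(2)/2, so the principal-branch rotor phase is pinned; divide the bivector part by its sine to get the unit plane — L is the phase times that plane.
Concretely: cos(phase) = sqrt(2)/2 gives phase = ±pi/4, and since phase/sin(phase) is even the sign is immaterial: L = (phase/sin(phase)) * <R>_2 = (sqrt(2)*pi/4) * <R>_2.
Answer: -pi/4*γ23


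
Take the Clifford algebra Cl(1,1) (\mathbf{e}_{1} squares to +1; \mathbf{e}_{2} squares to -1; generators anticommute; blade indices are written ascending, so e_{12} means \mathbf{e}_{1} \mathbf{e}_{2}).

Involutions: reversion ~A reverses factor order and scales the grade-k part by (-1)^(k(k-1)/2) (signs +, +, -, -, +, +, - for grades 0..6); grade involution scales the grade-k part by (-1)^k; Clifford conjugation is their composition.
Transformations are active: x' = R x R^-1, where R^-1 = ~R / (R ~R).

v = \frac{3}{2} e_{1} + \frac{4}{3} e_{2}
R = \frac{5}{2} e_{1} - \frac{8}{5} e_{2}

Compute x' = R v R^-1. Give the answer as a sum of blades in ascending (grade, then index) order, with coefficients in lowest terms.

~R = \frac{5}{2} e_{1} - \frac{8}{5} e_{2}, and R ~R = \frac{369}{100}, so R^-1 = ~R / (\frac{369}{100}).
R v = \frac{353}{60} + \frac{86}{15} e_{12}
Answer: \frac{14329}{2214} e_{1} - \frac{7124}{1107} e_{2}


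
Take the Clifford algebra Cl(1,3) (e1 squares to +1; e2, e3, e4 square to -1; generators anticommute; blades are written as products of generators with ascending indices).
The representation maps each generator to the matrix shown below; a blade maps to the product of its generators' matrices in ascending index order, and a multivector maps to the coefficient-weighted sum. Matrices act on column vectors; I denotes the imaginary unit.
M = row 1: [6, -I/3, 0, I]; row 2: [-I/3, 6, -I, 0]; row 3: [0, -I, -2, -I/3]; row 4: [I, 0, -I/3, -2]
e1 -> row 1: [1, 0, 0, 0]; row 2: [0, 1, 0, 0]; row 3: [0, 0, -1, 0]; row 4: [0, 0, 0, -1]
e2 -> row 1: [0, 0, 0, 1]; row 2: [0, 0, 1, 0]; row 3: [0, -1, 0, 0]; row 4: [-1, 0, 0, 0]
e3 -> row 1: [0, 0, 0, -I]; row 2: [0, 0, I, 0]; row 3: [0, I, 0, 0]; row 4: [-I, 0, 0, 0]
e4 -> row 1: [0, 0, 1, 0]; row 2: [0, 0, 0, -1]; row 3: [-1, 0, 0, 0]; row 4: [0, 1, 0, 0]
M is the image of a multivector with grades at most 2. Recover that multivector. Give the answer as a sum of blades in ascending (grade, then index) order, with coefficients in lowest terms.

Method: the blade images are trace-orthogonal — tr(rho(e_A) rho(e_B)^-1) = 4 if A = B and 0 otherwise — and rho(e_A)^-1 = (e_A)^2 * rho(e_A) with (e_A)^2 = +1 or -1, so the coefficient of e_A in the preimage is (e_A)^2 * tr(M rho(e_A))/4.
Nonzero projections over blades of grade <= 2: 1: (1)^2 = +1, tr(M 1) = 8, coefficient 2; e1: (e1)^2 = +1, tr(M rho(e1)) = 16, coefficient 4; e3: (e3)^2 = -1, tr(M rho(e3)) = 4, coefficient -1; e3 e4: (e3 e4)^2 = -1, tr(M rho(e3 e4)) = -4/3, coefficient 1/3. Every other blade of grade <= 2 projects to 0.
Answer: 2 + 4*e1 - e3 + 1/3*e3 e4


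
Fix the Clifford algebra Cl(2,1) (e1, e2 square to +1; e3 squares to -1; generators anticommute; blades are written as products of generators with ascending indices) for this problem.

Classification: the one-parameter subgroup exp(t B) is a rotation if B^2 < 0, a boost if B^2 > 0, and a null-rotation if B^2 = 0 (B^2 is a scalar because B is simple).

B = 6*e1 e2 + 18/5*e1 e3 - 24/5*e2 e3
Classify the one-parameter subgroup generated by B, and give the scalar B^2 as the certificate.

B^2 term by term: the squares give (6)^2*(e1 e2)^2 + (18/5)^2*(e1 e3)^2 + (-24/5)^2*(e2 e3)^2 = 36*(-1) + 324/25*(+1) + 576/25*(+1) = 0 (each basis 2-blade squares to minus the product of its generators' squares); cross terms between blades sharing an index anticommute and cancel. So B^2 = 0.
Answer: null-rotation, certificate B^2 = 0. Key observation: B^2 = 0 is a conjugation invariant, so its sign decides the class regardless of the surface form of B.


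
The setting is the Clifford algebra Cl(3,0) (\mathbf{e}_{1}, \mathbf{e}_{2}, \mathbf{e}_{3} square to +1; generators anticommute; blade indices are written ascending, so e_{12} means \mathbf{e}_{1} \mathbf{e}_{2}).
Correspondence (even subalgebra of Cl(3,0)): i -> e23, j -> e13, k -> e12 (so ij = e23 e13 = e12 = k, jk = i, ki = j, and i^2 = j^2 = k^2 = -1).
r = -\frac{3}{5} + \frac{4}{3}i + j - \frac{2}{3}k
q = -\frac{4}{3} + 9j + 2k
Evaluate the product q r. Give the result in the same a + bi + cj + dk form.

In blades: q = -\frac{4}{3} + 2 e_{12} + 9 e_{13}, r = -\frac{3}{5} - \frac{2}{3} e_{12} + e_{13} + \frac{4}{3} e_{23}.
Distribute q over r term by term (generator squares from the signature, products reordered to ascending indices): (-\frac{4}{3})*r = \frac{4}{5} + \frac{8}{9} e_{12} - \frac{4}{3} e_{13} - \frac{16}{9} e_{23}; (2 e_{12})*r = \frac{4}{3} - \frac{6}{5} e_{12} + \frac{8}{3} e_{13} - 2 e_{23}; (9 e_{13})*r = -9 - 12 e_{12} - \frac{27}{5} e_{13} - 6 e_{23}.
Sum: -\frac{103}{15} - \frac{554}{45} e_{12} - \frac{61}{15} e_{13} - \frac{88}{9} e_{23}; translating back through the correspondence:
Answer: -\frac{103}{15} - \frac{88}{9}i - \frac{61}{15}j - \frac{554}{45}k


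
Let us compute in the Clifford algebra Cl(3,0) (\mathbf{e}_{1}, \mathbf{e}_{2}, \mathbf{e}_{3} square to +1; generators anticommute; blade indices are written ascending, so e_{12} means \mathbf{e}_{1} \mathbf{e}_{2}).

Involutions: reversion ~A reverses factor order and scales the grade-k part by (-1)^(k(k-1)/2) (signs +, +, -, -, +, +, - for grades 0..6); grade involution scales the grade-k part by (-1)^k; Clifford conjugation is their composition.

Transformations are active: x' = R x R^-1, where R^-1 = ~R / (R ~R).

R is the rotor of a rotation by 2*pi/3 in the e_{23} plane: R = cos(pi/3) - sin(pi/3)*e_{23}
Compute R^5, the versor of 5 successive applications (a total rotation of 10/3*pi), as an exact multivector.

Rotor phase runs at HALF the rotation angle; powers of one rotor simply add phase, so after 5 steps in e_{23} the phase is 5*pi/3 = \frac{5 \pi}{3} and R^5 = cos(\frac{5 \pi}{3}) - sin(\frac{5 \pi}{3})*e_{23}.
cos(\frac{5 \pi}{3}) = \frac{1}{2} and sin(\frac{5 \pi}{3}) = - \frac{\sqrt{3}}{2}, so R^5 = \frac{1}{2} + \frac{\sqrt{3}}{2} e_{23}. The net rotation is 4/3*pi (after discarding 1 full turn, each of which contributes a factor -1 to the rotor); the rotor keeps the half-angle phase exactly.
Answer: \frac{1}{2} + \frac{\sqrt{3}}{2} e_{23}
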